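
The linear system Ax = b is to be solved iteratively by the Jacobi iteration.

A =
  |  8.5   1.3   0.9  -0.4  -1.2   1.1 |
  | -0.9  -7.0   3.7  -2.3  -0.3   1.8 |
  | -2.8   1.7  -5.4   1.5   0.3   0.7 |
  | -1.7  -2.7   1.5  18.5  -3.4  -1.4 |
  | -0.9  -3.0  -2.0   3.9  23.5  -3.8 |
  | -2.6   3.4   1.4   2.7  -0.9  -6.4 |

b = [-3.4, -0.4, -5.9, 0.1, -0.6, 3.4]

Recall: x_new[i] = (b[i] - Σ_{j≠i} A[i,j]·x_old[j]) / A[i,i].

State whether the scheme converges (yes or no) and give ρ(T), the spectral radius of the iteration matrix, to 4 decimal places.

yes, ρ = 0.7938

A = D + L + U where D = diag(8.5, -7, -5.4, 18.5, 23.5, -6.4).
Jacobi: T = -D⁻¹(L+U), T[5,4] = -(-0.9)/(-6.4) = -0.1406; T[5,5] = 0.
  T[0,:] = [+0.0000  -0.1529  -0.1059  +0.0471  +0.1412  -0.1294]
  T[1,:] = [-0.1286  +0.0000  +0.5286  -0.3286  -0.0429  +0.2571]
  T[2,:] = [-0.5185  +0.3148  +0.0000  +0.2778  +0.0556  +0.1296]
  T[3,:] = [+0.0919  +0.1459  -0.0811  +0.0000  +0.1838  +0.0757]
  T[4,:] = [+0.0383  +0.1277  +0.0851  -0.1660  +0.0000  +0.1617]
  T[5,:] = [-0.4062  +0.5312  +0.2188  +0.4219  -0.1406  +0.0000]
eigenvalue magnitudes: 0.7938, 0.3250, 0.3049, 0.3049, 0.1178, 0.1178.
spectral radius ρ = 0.7938; 0.7938 < 1, so it converges for any x₀.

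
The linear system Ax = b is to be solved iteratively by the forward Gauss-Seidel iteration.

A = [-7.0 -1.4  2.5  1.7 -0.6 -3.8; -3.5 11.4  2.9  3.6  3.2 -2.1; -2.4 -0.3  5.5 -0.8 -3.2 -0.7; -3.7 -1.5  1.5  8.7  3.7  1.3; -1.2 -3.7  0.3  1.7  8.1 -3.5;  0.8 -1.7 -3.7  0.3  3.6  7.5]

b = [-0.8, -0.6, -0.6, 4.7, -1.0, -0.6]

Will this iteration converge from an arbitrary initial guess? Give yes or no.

yes

A = D + L + U where D = diag(-7, 11.4, 5.5, 8.7, 8.1, 7.5).
Gauss-Seidel: T = -(D+L)⁻¹U, row 0 first, T[0,3] = -(1.7)/(-7) = +0.2429; later rows by forward substitution.
  T[0,:] = [+0.0000, -0.2000, +0.3571, +0.2429, -0.0857, -0.5429]
  T[1,:] = [+0.0000, -0.0614, -0.1447, -0.2412, -0.3070, +0.0175]
  T[2,:] = [+0.0000, -0.0906, +0.1479, +0.2383, +0.5277, -0.1087]
  T[3,:] = [+0.0000, -0.0800, +0.1014, +0.0206, -0.6057, -0.3585]
  T[4,:] = [+0.0000, -0.0375, -0.0400, -0.0874, -0.0454, +0.4390]
  T[5,:] = [+0.0000, -0.0161, +0.0172, +0.0781, +0.2459, -0.1881]
|λ(T)| sorted: 0.5025, 0.2865, 0.2342, 0.1698, 0.0253, 0.0000.
ρ = 0.5025; 0.5025 < 1: convergent.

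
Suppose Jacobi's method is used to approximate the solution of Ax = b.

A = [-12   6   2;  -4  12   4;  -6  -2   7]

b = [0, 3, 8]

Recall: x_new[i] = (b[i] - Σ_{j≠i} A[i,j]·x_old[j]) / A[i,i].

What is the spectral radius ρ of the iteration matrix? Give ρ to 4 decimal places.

Diagonal D = diag(-12, 12, 7); L, U strict lower/upper.
Jacobi: T = -D⁻¹(L+U), T[2,1] = -(-2)/(7) = +0.2857; T[2,2] = 0.
  T[0,:] = [+0.0000, +0.5000, +0.1667]
  T[1,:] = [+0.3333, +0.0000, -0.3333]
  T[2,:] = [+0.8571, +0.2857, +0.0000]
moduli |λ_i(T)| = 0.6419, 0.4448, 0.4448.
ρ = 0.6419; 0.6419 < 1: convergent.

0.6419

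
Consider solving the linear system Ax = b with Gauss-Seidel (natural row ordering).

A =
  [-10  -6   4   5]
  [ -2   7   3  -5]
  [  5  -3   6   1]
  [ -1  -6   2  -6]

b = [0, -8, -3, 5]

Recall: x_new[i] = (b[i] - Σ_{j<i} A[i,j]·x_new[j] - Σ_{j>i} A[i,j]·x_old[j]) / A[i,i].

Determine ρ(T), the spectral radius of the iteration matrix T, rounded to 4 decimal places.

1.2078

Write A = D+L+U with D = diag(-10, 7, 6, -6).
T_GS = -(D+L)⁻¹U: row 0 first, T[0,1] = -(-6)/(-10) = -0.6000; later rows by forward substitution.
  T[0,:] = [+0.0000  -0.6000  +0.4000  +0.5000]
  T[1,:] = [+0.0000  -0.1714  -0.3143  +0.8571]
  T[2,:] = [+0.0000  +0.4143  -0.4905  -0.1548]
  T[3,:] = [+0.0000  +0.4095  +0.0841  -0.9921]
|eigenvalues of T|: 1.2078, 0.4590, 0.0129, 0.0000.
ρ = 1.2078; 1.2078 > 1 ⇒ diverges.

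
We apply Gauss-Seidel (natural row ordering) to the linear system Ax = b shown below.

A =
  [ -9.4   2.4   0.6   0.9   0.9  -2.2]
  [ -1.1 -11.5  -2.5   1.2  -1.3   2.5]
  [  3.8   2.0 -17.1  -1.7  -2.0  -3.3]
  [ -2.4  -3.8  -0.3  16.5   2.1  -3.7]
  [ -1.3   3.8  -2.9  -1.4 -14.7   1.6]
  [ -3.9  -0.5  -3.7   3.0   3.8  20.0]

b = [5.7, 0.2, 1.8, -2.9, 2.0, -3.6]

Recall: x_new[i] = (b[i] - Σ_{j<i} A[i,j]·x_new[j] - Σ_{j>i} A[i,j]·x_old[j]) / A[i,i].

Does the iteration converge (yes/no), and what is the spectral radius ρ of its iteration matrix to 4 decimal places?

A = D + L + U where D = diag(-9.4, -11.5, -17.1, 16.5, -14.7, 20).
GS T = -(D+L)⁻¹U: row 0 first, T[0,5] = -(-2.2)/(-9.4) = -0.2340; later rows by forward substitution.
  T[0,:] = [+0.0000 +0.2553 +0.0638 +0.0957 +0.0957 -0.2340]
  T[1,:] = [+0.0000 -0.0244 -0.2235 +0.0952 -0.1222 +0.2398]
  T[2,:] = [+0.0000 +0.0539 -0.0120 -0.0670 -0.1100 -0.2169]
  T[3,:] = [+0.0000 +0.0325 -0.0424 +0.0346 -0.1435 +0.2415]
  T[4,:] = [+0.0000 -0.0426 -0.0570 +0.0261 -0.0047 +0.2113]
  T[5,:] = [+0.0000 +0.0624 +0.0218 -0.0015 +0.0177 -0.1562]
|eigenvalues of T|: 0.2120, 0.1347, 0.1106, 0.1106, 0.0427, 0.0000.
spectral radius ρ = 0.2120; 0.2120 < 1, so it converges for any x₀.

yes, ρ = 0.2120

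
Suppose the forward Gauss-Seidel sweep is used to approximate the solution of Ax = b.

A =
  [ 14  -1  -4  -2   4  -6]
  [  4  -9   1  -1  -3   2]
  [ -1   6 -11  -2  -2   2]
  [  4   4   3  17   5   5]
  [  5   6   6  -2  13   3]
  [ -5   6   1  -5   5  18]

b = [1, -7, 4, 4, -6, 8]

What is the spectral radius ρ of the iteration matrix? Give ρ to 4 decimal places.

0.8383

Split A = D + L + U, D = diag(14, -9, -11, 17, 13, 18).
T_GS = -(D+L)⁻¹U: row 0 first, T[0,4] = -(4)/(14) = -0.2857; later rows by forward substitution.
  T[0,:] = [+0.0000, +0.0714, +0.2857, +0.1429, -0.2857, +0.4286]
  T[1,:] = [+0.0000, +0.0317, +0.2381, -0.0476, -0.4603, +0.4127]
  T[2,:] = [+0.0000, +0.0108, +0.1039, -0.2208, -0.4069, +0.3680]
  T[3,:] = [+0.0000, -0.0262, -0.1416, +0.0166, -0.0468, -0.5570]
  T[4,:] = [+0.0000, -0.0511, -0.2895, +0.0715, +0.5030, -0.8416]
  T[5,:] = [+0.0000, +0.0156, +0.0353, +0.0526, -0.0560, +0.0401]
eigenvalue magnitudes: 0.8383, 0.1327, 0.1327, 0.0522, 0.0353, 0.0000.
spectral radius ρ = 0.8383; 0.8383 < 1, so it converges for any x₀.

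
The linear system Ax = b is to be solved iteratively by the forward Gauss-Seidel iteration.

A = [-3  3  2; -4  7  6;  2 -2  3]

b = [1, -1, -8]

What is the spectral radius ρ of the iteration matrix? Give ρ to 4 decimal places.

Write A = D+L+U with D = diag(-3, 7, 3).
GS T = -(D+L)⁻¹U: row 0 first, T[0,2] = -(2)/(-3) = +0.6667; later rows by forward substitution.
  T[0,:] = [+0.0000 +1.0000 +0.6667]
  T[1,:] = [+0.0000 +0.5714 -0.4762]
  T[2,:] = [+0.0000 -0.2857 -0.7619]
|eigenvalues of T|: 0.8571, 0.6667, 0.0000.
ρ = 0.8571; 0.8571 < 1 ⇒ converges.

0.8571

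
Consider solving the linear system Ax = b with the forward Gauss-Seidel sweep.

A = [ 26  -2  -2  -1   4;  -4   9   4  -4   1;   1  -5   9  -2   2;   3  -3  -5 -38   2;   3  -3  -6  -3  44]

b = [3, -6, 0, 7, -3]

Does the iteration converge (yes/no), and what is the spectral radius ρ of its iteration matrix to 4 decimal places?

Let D = diag(26, 9, 9, -38, 44); L, U the strict triangles.
Gauss-Seidel: T = -(D+L)⁻¹U, row 0 first, T[0,1] = -(-2)/(26) = +0.0769; later rows by forward substitution.
  T[0,:] = [+0.0000  +0.0769  +0.0769  +0.0385  -0.1538]
  T[1,:] = [+0.0000  +0.0342  -0.4103  +0.4615  -0.1795]
  T[2,:] = [+0.0000  +0.0104  -0.2365  +0.4744  -0.3048]
  T[3,:] = [+0.0000  +0.0020  +0.0696  -0.0958  +0.0948]
  T[4,:] = [+0.0000  -0.0014  -0.0607  +0.0870  -0.0369]
|roots of det(T-λI)|: 0.4257, 0.0517, 0.0517, 0.0240, 0.0000.
spectral radius ρ = 0.4257; 0.4257 < 1: convergent.

yes, ρ = 0.4257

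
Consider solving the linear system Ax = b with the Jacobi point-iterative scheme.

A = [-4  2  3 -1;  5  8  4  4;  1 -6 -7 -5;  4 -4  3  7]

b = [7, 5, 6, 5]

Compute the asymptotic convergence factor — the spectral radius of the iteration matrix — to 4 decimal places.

1.1246

Split A = D + L + U, D = diag(-4, 8, -7, 7).
Jacobi: T = -D⁻¹(L+U), T[3,2] = -(3)/(7) = -0.4286; T[3,3] = 0.
  T[0,:] = [+0.0000, +0.5000, +0.7500, -0.2500]
  T[1,:] = [-0.6250, +0.0000, -0.5000, -0.5000]
  T[2,:] = [+0.1429, -0.8571, +0.0000, -0.7143]
  T[3,:] = [-0.5714, +0.5714, -0.4286, +0.0000]
eigenvalue magnitudes: 1.1246, 0.9033, 0.9033, 0.0584.
ρ = 1.1246; 1.1246 > 1, so it fails to converge.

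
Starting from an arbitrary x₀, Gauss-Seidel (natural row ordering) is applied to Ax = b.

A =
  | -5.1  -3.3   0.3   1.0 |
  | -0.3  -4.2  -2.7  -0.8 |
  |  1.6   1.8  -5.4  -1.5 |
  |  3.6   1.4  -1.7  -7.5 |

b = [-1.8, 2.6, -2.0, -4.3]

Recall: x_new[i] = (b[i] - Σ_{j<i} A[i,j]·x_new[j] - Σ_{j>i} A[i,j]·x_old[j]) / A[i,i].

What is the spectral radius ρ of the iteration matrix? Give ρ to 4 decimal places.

Write A = D+L+U with D = diag(-5.1, -4.2, -5.4, -7.5).
Gauss-Seidel: T = -(D+L)⁻¹U, row 0 first, T[0,2] = -(0.3)/(-5.1) = +0.0588; later rows by forward substitution.
  T[0,:] = [+0.0000, -0.6471, +0.0588, +0.1961]
  T[1,:] = [+0.0000, +0.0462, -0.6471, -0.2045]
  T[2,:] = [+0.0000, -0.1763, -0.1983, -0.2878]
  T[3,:] = [+0.0000, -0.2620, -0.0476, +0.1212]
eigenvalue magnitudes: 0.5692, 0.3122, 0.3122, 0.0000.
ρ = 0.5692; 0.5692 < 1 ⇒ converges.

0.5692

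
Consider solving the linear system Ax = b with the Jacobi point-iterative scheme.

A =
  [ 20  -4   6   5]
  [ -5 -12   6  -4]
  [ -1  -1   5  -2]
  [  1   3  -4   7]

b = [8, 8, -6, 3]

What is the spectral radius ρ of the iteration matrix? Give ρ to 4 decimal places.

Write A = D+L+U with D = diag(20, -12, 5, 7).
T_J = -D⁻¹(L+U): T[2,0] = -(-1)/(5) = +0.2000; T[2,2] = 0.
  T[0,:] = [+0.0000 +0.2000 -0.3000 -0.2500]
  T[1,:] = [-0.4167 +0.0000 +0.5000 -0.3333]
  T[2,:] = [+0.2000 +0.2000 +0.0000 +0.4000]
  T[3,:] = [-0.1429 -0.4286 +0.5714 +0.0000]
|eigenvalues of T|: 0.7412, 0.3478, 0.3478, 0.1009.
ρ = 0.7412; 0.7412 < 1: convergent.

0.7412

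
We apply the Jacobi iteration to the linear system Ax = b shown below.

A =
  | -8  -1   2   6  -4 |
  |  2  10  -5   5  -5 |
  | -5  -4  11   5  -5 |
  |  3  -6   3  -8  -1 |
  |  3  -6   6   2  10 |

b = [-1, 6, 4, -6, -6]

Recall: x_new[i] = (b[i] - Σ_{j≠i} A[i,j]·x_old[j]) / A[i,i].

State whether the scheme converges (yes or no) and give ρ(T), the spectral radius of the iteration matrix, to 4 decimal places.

A = D + L + U where D = diag(-8, 10, 11, -8, 10).
Jacobi: T = -D⁻¹(L+U), T[2,0] = -(-5)/(11) = +0.4545; T[2,2] = 0.
  T[0,:] = [+0.0000 -0.1250 +0.2500 +0.7500 -0.5000]
  T[1,:] = [-0.2000 +0.0000 +0.5000 -0.5000 +0.5000]
  T[2,:] = [+0.4545 +0.3636 +0.0000 -0.4545 +0.4545]
  T[3,:] = [+0.3750 -0.7500 +0.3750 +0.0000 -0.1250]
  T[4,:] = [-0.3000 +0.6000 -0.6000 -0.2000 +0.0000]
|roots of det(T-λI)|: 1.1268, 0.8694, 0.8694, 0.4196, 0.1070.
ρ = 1.1268; 1.1268 > 1: divergent.

no, ρ = 1.1268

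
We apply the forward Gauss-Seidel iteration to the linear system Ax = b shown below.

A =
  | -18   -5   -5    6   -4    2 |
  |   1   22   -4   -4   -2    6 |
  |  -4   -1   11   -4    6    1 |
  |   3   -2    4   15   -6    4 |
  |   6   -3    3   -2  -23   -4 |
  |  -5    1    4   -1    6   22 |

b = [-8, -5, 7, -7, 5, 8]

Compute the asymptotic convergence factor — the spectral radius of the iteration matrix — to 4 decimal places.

0.6831

Let D = diag(-18, 22, 11, 15, -23, 22); L, U the strict triangles.
Gauss-Seidel: T = -(D+L)⁻¹U, row 0 first, T[0,1] = -(-5)/(-18) = -0.2778; later rows by forward substitution.
  T[0,:] = [+0.0000  -0.2778  -0.2778  +0.3333  -0.2222  +0.1111]
  T[1,:] = [+0.0000  +0.0126  +0.1944  +0.1667  +0.1010  -0.2778]
  T[2,:] = [+0.0000  -0.0999  -0.0833  +0.5000  -0.6171  -0.0758]
  T[3,:] = [+0.0000  +0.0839  +0.1037  -0.1778  +0.6225  -0.3057]
  T[4,:] = [+0.0000  -0.0944  -0.1177  +0.1459  -0.2058  -0.0920]
  T[5,:] = [+0.0000  -0.0160  -0.0200  -0.0706  +0.1415  +0.0628]
|λ(T)| sorted: 0.6831, 0.2673, 0.1420, 0.1420, 0.0788, 0.0000.
spectral radius ρ = 0.6831; 0.6831 < 1: convergent.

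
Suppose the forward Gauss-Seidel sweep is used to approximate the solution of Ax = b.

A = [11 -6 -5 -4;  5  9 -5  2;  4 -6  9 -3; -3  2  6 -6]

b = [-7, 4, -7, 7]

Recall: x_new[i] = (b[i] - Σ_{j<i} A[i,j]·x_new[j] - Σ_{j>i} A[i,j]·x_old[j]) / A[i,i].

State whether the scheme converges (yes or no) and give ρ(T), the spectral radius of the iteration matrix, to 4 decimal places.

A = D + L + U where D = diag(11, 9, 9, -6).
T_GS = -(D+L)⁻¹U: row 0 first, T[0,1] = -(-6)/(11) = +0.5455; later rows by forward substitution.
  T[0,:] = [+0.0000 +0.5455 +0.4545 +0.3636]
  T[1,:] = [+0.0000 -0.3030 +0.3030 -0.4242]
  T[2,:] = [+0.0000 -0.4444 -0.0000 -0.1111]
  T[3,:] = [+0.0000 -0.8182 -0.1263 -0.4343]
moduli |λ_i(T)| = 0.9041, 0.2364, 0.2364, 0.0000.
spectral radius ρ = 0.9041; 0.9041 < 1 ⇒ converges.

yes, ρ = 0.9041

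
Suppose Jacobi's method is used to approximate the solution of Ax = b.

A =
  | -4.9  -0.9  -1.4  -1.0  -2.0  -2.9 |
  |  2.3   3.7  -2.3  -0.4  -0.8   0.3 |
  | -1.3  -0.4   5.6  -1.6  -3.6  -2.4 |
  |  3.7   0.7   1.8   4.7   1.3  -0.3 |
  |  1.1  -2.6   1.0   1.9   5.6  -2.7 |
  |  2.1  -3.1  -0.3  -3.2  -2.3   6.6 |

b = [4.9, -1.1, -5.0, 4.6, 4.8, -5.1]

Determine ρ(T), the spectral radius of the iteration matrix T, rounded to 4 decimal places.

Write A = D+L+U with D = diag(-4.9, 3.7, 5.6, 4.7, 5.6, 6.6).
Jacobi: T = -D⁻¹(L+U), T[4,2] = -(1)/(5.6) = -0.1786; T[4,4] = 0.
  T[0,:] = [+0.0000  -0.1837  -0.2857  -0.2041  -0.4082  -0.5918]
  T[1,:] = [-0.6216  +0.0000  +0.6216  +0.1081  +0.2162  -0.0811]
  T[2,:] = [+0.2321  +0.0714  +0.0000  +0.2857  +0.6429  +0.4286]
  T[3,:] = [-0.7872  -0.1489  -0.3830  +0.0000  -0.2766  +0.0638]
  T[4,:] = [-0.1964  +0.4643  -0.1786  -0.3393  +0.0000  +0.4821]
  T[5,:] = [-0.3182  +0.4697  +0.0455  +0.4848  +0.3485  +0.0000]
|roots of det(T-λI)|: 1.2249, 0.7295, 0.7295, 0.5291, 0.5291, 0.3770.
ρ = 1.2249; 1.2249 > 1, so it fails to converge.

1.2249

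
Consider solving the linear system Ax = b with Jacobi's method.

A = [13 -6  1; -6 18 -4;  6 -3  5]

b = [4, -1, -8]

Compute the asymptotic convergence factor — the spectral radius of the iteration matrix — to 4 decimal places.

0.7509

Split A = D + L + U, D = diag(13, 18, 5).
Jacobi T = -D⁻¹(L+U): T[0,2] = -(1)/(13) = -0.0769; T[0,0] = 0.
  T[0,:] = [+0.0000  +0.4615  -0.0769]
  T[1,:] = [+0.3333  +0.0000  +0.2222]
  T[2,:] = [-1.2000  +0.6000  +0.0000]
|eigenvalues of T|: 0.7509, 0.4294, 0.4294.
spectral radius ρ = 0.7509; 0.7509 < 1: convergent.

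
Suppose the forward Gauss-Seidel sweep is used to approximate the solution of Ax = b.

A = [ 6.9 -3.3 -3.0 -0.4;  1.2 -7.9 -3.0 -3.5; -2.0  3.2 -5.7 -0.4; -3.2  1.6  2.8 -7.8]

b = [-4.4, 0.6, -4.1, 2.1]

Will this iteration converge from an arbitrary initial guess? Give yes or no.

Diagonal D = diag(6.9, -7.9, -5.7, -7.8); L, U strict lower/upper.
GS T = -(D+L)⁻¹U: row 0 first, T[0,2] = -(-3)/(6.9) = +0.4348; later rows by forward substitution.
  T[0,:] = [+0.0000  +0.4783  +0.4348  +0.0580]
  T[1,:] = [+0.0000  +0.0726  -0.3137  -0.4342]
  T[2,:] = [+0.0000  -0.1270  -0.3287  -0.3343]
  T[3,:] = [+0.0000  -0.2269  -0.3607  -0.2329]
|eigenvalues of T|: 0.7826, 0.2689, 0.0248, 0.0000.
spectral radius ρ = 0.7826; 0.7826 < 1, so it converges for any x₀.

yes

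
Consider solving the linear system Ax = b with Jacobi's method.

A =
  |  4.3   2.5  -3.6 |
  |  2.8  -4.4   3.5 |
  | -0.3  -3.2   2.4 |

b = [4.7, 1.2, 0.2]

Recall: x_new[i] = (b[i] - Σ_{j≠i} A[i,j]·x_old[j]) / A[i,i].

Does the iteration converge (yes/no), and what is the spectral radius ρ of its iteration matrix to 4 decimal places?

no, ρ = 1.1644

Write A = D+L+U with D = diag(4.3, -4.4, 2.4).
T_J = -D⁻¹(L+U): T[1,2] = -(3.5)/(-4.4) = +0.7955; T[1,1] = 0.
  T[0,:] = [+0.0000  -0.5814  +0.8372]
  T[1,:] = [+0.6364  +0.0000  +0.7955]
  T[2,:] = [+0.1250  +1.3333  +0.0000]
|λ(T)| sorted: 1.1644, 0.7486, 0.7486.
ρ(T) = max|λ| = 1.1644; 1.1644 > 1, so it fails to converge.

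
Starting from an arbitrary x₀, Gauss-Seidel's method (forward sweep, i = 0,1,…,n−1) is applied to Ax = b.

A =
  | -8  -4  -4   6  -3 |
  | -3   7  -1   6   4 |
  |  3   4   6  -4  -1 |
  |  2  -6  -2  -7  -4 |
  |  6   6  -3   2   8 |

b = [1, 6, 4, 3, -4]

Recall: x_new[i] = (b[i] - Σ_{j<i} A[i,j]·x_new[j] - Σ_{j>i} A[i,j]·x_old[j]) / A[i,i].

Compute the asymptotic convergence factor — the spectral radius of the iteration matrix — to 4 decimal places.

1.2380

Diagonal D = diag(-8, 7, 6, -7, 8); L, U strict lower/upper.
T_GS = -(D+L)⁻¹U: row 0 first, T[0,2] = -(-4)/(-8) = -0.5000; later rows by forward substitution.
  T[0,:] = [+0.0000 -0.5000 -0.5000 +0.7500 -0.3750]
  T[1,:] = [+0.0000 -0.2143 -0.0714 -0.5357 -0.7321]
  T[2,:] = [+0.0000 +0.3929 +0.2976 +0.6488 +0.8423]
  T[3,:] = [+0.0000 -0.0714 -0.1667 +0.4881 -0.2917]
  T[4,:] = [+0.0000 +0.7009 +0.5818 -0.0394 +1.2191]
|eigenvalues of T|: 1.2380, 0.4091, 0.2007, 0.2007, 0.0000.
spectral radius ρ = 1.2380; 1.2380 > 1: divergent.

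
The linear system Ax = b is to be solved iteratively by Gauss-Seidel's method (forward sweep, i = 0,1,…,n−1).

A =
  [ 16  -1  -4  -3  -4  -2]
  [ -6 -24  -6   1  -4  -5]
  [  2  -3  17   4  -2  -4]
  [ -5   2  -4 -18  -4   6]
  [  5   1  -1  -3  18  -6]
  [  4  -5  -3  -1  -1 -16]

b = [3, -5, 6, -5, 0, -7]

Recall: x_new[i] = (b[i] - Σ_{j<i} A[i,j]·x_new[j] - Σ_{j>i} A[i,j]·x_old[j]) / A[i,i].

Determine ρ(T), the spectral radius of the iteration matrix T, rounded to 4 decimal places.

0.5311

Write A = D+L+U with D = diag(16, -24, 17, -18, 18, -16).
GS T = -(D+L)⁻¹U: row 0 first, T[0,4] = -(-4)/(16) = +0.2500; later rows by forward substitution.
  T[0,:] = [+0.0000 +0.0625 +0.2500 +0.1875 +0.2500 +0.1250]
  T[1,:] = [+0.0000 -0.0156 -0.3125 -0.0052 -0.2292 -0.2396]
  T[2,:] = [+0.0000 -0.0101 -0.0846 -0.2583 +0.0478 +0.1783]
  T[3,:] = [+0.0000 -0.0169 -0.0854 +0.0047 -0.3278 +0.2324]
  T[4,:] = [+0.0000 -0.0199 -0.0710 -0.0654 -0.1087 +0.3606]
  T[5,:] = [+0.0000 +0.0247 +0.1858 +0.1007 +0.1524 +0.0356]
|roots of det(T-λI)|: 0.5311, 0.2684, 0.1258, 0.1258, 0.0302, 0.0000.
ρ = 0.5311; 0.5311 < 1 ⇒ converges.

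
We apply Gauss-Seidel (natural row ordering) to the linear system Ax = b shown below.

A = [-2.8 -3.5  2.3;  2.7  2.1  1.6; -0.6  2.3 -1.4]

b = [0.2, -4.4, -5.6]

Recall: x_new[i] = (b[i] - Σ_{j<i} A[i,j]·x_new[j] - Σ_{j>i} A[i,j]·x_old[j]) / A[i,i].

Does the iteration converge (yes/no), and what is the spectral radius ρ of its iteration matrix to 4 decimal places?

no, ρ = 1.4502

Diagonal D = diag(-2.8, 2.1, -1.4); L, U strict lower/upper.
T_GS = -(D+L)⁻¹U: row 0 first, T[0,1] = -(-3.5)/(-2.8) = -1.2500; later rows by forward substitution.
  T[0,:] = [+0.0000 -1.2500 +0.8214]
  T[1,:] = [+0.0000 +1.6071 -1.8180]
  T[2,:] = [+0.0000 +3.1760 -3.3388]
moduli |λ_i(T)| = 1.4502, 0.2815, 0.0000.
ρ(T) = max|λ| = 1.4502; 1.4502 > 1, so it fails to converge.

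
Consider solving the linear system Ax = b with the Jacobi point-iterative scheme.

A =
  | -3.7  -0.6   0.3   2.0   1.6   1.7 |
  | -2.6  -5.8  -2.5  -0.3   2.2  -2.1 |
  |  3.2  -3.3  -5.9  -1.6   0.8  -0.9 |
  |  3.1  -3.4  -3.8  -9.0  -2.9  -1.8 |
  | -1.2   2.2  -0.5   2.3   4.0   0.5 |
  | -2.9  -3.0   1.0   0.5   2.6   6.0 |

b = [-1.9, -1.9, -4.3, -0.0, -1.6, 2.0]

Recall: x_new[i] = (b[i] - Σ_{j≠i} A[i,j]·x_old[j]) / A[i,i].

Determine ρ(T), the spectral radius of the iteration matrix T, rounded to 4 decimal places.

A = D + L + U where D = diag(-3.7, -5.8, -5.9, -9, 4, 6).
T_J = -D⁻¹(L+U): T[3,5] = -(-1.8)/(-9) = -0.2000; T[3,3] = 0.
  T[0,:] = [+0.0000, -0.1622, +0.0811, +0.5405, +0.4324, +0.4595]
  T[1,:] = [-0.4483, +0.0000, -0.4310, -0.0517, +0.3793, -0.3621]
  T[2,:] = [+0.5424, -0.5593, +0.0000, -0.2712, +0.1356, -0.1525]
  T[3,:] = [+0.3444, -0.3778, -0.4222, +0.0000, -0.3222, -0.2000]
  T[4,:] = [+0.3000, -0.5500, +0.1250, -0.5750, +0.0000, -0.1250]
  T[5,:] = [+0.4833, +0.5000, -0.1667, -0.0833, -0.4333, +0.0000]
|eigenvalues of T|: 1.1750, 0.7346, 0.7346, 0.4772, 0.4772, 0.2255.
spectral radius ρ = 1.1750; 1.1750 > 1, so it fails to converge.

1.1750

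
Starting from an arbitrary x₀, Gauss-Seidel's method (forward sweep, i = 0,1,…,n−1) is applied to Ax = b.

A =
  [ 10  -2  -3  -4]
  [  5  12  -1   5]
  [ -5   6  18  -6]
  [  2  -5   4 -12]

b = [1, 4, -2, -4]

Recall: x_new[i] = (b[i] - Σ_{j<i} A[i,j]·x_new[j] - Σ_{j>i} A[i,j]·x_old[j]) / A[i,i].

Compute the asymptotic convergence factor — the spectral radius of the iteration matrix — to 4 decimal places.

Split A = D + L + U, D = diag(10, 12, 18, -12).
T_GS = -(D+L)⁻¹U: row 0 first, T[0,1] = -(-2)/(10) = +0.2000; later rows by forward substitution.
  T[0,:] = [+0.0000, +0.2000, +0.3000, +0.4000]
  T[1,:] = [+0.0000, -0.0833, -0.0417, -0.5833]
  T[2,:] = [+0.0000, +0.0833, +0.0972, +0.6389]
  T[3,:] = [+0.0000, +0.0958, +0.0998, +0.5227]
|roots of det(T-λI)|: 0.5491, 0.0411, 0.0411, 0.0000.
ρ = 0.5491; 0.5491 < 1: convergent.

0.5491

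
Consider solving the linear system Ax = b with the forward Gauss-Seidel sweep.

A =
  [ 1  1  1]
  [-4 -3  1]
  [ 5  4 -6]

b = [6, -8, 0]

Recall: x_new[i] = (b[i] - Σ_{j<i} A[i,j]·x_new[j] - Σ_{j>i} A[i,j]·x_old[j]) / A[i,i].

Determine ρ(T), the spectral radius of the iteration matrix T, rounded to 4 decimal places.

1.4148

Let D = diag(1, -3, -6); L, U the strict triangles.
GS T = -(D+L)⁻¹U: row 0 first, T[0,1] = -(1)/(1) = -1.0000; later rows by forward substitution.
  T[0,:] = [+0.0000, -1.0000, -1.0000]
  T[1,:] = [+0.0000, +1.3333, +1.6667]
  T[2,:] = [+0.0000, +0.0556, +0.2778]
|roots of det(T-λI)|: 1.4148, 0.1963, 0.0000.
ρ = 1.4148; 1.4148 > 1, so it fails to converge.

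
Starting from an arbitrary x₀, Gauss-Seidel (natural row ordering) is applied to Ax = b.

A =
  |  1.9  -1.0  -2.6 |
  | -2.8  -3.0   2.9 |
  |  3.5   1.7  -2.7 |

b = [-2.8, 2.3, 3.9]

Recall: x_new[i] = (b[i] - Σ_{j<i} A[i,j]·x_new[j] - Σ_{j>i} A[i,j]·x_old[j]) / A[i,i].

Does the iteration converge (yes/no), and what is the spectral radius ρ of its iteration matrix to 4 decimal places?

no, ρ = 1.5208

A = D + L + U where D = diag(1.9, -3, -2.7).
GS T = -(D+L)⁻¹U: row 0 first, T[0,1] = -(-1)/(1.9) = +0.5263; later rows by forward substitution.
  T[0,:] = [+0.0000 +0.5263 +1.3684]
  T[1,:] = [+0.0000 -0.4912 -0.3105]
  T[2,:] = [+0.0000 +0.3730 +1.5784]
|roots of det(T-λI)|: 1.5208, 0.4337, 0.0000.
ρ(T) = max|λ| = 1.5208; 1.5208 > 1, so it fails to converge.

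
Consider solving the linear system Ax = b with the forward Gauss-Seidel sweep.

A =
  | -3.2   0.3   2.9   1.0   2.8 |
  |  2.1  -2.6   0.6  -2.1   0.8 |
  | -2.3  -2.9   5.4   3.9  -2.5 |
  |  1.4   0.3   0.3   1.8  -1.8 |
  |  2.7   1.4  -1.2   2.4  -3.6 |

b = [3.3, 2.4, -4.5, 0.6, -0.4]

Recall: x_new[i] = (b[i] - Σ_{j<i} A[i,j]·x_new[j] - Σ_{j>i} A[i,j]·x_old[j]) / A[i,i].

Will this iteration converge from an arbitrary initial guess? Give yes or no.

Split A = D + L + U, D = diag(-3.2, -2.6, 5.4, 1.8, -3.6).
GS T = -(D+L)⁻¹U: row 0 first, T[0,2] = -(2.9)/(-3.2) = +0.9062; later rows by forward substitution.
  T[0,:] = [+0.0000, +0.0938, +0.9062, +0.3125, +0.8750]
  T[1,:] = [+0.0000, +0.0757, +0.9627, -0.5553, +1.0144]
  T[2,:] = [+0.0000, +0.0806, +0.9030, -0.8873, +1.3804]
  T[3,:] = [+0.0000, -0.0990, -1.0158, -0.0026, -0.0797]
  T[4,:] = [+0.0000, +0.0069, +0.0759, +0.3125, +0.5375]
eigenvalue magnitudes: 1.4093, 0.8825, 0.7659, 0.0123, 0.0000.
ρ = 1.4093; 1.4093 > 1, so it fails to converge.

no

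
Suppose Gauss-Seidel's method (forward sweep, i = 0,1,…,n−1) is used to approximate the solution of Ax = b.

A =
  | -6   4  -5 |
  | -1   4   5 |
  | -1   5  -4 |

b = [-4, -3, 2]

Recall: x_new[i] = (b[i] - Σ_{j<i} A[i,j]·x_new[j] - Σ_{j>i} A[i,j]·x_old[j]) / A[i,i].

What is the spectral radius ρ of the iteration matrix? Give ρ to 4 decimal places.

Diagonal D = diag(-6, 4, -4); L, U strict lower/upper.
GS T = -(D+L)⁻¹U: row 0 first, T[0,2] = -(-5)/(-6) = -0.8333; later rows by forward substitution.
  T[0,:] = [+0.0000, +0.6667, -0.8333]
  T[1,:] = [+0.0000, +0.1667, -1.4583]
  T[2,:] = [+0.0000, +0.0417, -1.6146]
|roots of det(T-λI)|: 1.5798, 0.1319, 0.0000.
ρ(T) = max|λ| = 1.5798; 1.5798 > 1: divergent.

1.5798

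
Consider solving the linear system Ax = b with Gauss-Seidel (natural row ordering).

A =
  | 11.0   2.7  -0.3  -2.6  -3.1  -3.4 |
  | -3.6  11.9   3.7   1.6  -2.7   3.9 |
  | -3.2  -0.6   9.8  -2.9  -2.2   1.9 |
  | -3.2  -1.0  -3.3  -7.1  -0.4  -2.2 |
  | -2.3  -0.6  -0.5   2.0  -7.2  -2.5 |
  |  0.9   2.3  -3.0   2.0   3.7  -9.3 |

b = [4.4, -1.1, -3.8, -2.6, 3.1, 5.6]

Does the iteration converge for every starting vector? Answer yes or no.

yes

A = D + L + U where D = diag(11, 11.9, 9.8, -7.1, -7.2, -9.3).
GS T = -(D+L)⁻¹U: row 0 first, T[0,1] = -(2.7)/(11) = -0.2455; later rows by forward substitution.
  T[0,:] = [+0.0000, -0.2455, +0.0273, +0.2364, +0.2818, +0.3091]
  T[1,:] = [+0.0000, -0.0743, -0.3027, -0.0629, +0.3121, -0.2342]
  T[2,:] = [+0.0000, -0.0847, -0.0096, +0.3692, +0.3356, -0.1073]
  T[3,:] = [+0.0000, +0.1605, +0.0348, -0.2693, -0.3833, -0.3663]
  T[4,:] = [+0.0000, +0.1350, +0.0268, -0.1707, -0.2458, -0.5207]
  T[5,:] = [+0.0000, +0.0734, -0.0509, -0.2376, -0.1840, -0.2794]
|roots of det(T-λI)|: 0.8983, 0.1758, 0.0914, 0.0914, 0.0324, 0.0000.
ρ = 0.8983; 0.8983 < 1 ⇒ converges.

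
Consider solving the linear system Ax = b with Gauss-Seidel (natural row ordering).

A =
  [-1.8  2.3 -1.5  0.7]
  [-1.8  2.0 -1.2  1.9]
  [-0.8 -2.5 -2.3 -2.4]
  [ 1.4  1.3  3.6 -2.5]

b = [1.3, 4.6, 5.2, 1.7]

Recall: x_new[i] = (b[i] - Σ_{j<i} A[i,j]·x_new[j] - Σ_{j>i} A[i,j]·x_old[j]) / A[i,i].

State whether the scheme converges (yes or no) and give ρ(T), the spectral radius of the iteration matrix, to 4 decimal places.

no, ρ = 1.6345

Let D = diag(-1.8, 2, -2.3, -2.5); L, U the strict triangles.
Gauss-Seidel: T = -(D+L)⁻¹U, row 0 first, T[0,3] = -(0.7)/(-1.8) = +0.3889; later rows by forward substitution.
  T[0,:] = [+0.0000 +1.2778 -0.8333 +0.3889]
  T[1,:] = [+0.0000 +1.1500 -0.1500 -0.6000]
  T[2,:] = [+0.0000 -1.6944 +0.4529 -0.5266]
  T[3,:] = [+0.0000 -1.1264 +0.1075 -0.8525]
|roots of det(T-λI)|: 1.6345, 1.1272, 0.2432, 0.0000.
ρ = 1.6345; 1.6345 > 1, so it fails to converge.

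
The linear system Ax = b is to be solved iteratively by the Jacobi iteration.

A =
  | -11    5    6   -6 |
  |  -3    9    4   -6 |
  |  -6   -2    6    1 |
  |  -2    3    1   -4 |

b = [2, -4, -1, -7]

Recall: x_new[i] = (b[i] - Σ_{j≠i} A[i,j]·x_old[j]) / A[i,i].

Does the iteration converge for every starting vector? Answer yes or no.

no

Let D = diag(-11, 9, 6, -4); L, U the strict triangles.
Jacobi T = -D⁻¹(L+U): T[3,2] = -(1)/(-4) = +0.2500; T[3,3] = 0.
  T[0,:] = [+0.0000, +0.4545, +0.5455, -0.5455]
  T[1,:] = [+0.3333, +0.0000, -0.4444, +0.6667]
  T[2,:] = [+1.0000, +0.3333, +0.0000, -0.1667]
  T[3,:] = [-0.5000, +0.7500, +0.2500, +0.0000]
|roots of det(T-λI)|: 1.2467, 0.7962, 0.5928, 0.1423.
ρ(T) = max|λ| = 1.2467; 1.2467 > 1 ⇒ diverges.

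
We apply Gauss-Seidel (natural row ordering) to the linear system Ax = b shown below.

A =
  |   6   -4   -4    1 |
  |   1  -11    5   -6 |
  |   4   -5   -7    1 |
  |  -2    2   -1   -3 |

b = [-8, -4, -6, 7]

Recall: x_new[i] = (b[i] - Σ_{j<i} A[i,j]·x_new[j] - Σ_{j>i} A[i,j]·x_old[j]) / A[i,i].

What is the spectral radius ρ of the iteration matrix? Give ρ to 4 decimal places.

A = D + L + U where D = diag(6, -11, -7, -3).
Gauss-Seidel: T = -(D+L)⁻¹U, row 0 first, T[0,2] = -(-4)/(6) = +0.6667; later rows by forward substitution.
  T[0,:] = [+0.0000 +0.6667 +0.6667 -0.1667]
  T[1,:] = [+0.0000 +0.0606 +0.5152 -0.5606]
  T[2,:] = [+0.0000 +0.3377 +0.0130 +0.4481]
  T[3,:] = [+0.0000 -0.5166 -0.1053 -0.4120]
|eigenvalues of T|: 0.8814, 0.4739, 0.0691, 0.0000.
ρ = 0.8814; 0.8814 < 1: convergent.

0.8814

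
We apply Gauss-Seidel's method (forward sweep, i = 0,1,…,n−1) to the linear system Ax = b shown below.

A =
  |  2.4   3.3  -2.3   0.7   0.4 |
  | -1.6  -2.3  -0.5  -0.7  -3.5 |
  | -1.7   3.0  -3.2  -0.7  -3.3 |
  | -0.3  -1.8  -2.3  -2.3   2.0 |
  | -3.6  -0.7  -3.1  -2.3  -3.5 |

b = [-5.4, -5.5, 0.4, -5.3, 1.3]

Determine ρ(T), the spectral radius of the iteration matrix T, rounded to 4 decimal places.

A = D + L + U where D = diag(2.4, -2.3, -3.2, -2.3, -3.5).
Gauss-Seidel: T = -(D+L)⁻¹U, row 0 first, T[0,3] = -(0.7)/(2.4) = -0.2917; later rows by forward substitution.
  T[0,:] = [+0.0000 -1.3750 +0.9583 -0.2917 -0.1667]
  T[1,:] = [+0.0000 +0.9565 -0.8841 -0.1014 -1.4058]
  T[2,:] = [+0.0000 +1.6272 -1.3379 -0.1589 -2.2606]
  T[3,:] = [+0.0000 -2.1964 +1.9048 +0.2763 +4.2521]
  T[4,:] = [+0.0000 +1.2251 -0.8756 +0.2794 -0.3394]
moduli |λ_i(T)| = 1.2755, 1.0727, 0.2067, 0.2067, 0.0000.
spectral radius ρ = 1.2755; 1.2755 > 1: divergent.

1.2755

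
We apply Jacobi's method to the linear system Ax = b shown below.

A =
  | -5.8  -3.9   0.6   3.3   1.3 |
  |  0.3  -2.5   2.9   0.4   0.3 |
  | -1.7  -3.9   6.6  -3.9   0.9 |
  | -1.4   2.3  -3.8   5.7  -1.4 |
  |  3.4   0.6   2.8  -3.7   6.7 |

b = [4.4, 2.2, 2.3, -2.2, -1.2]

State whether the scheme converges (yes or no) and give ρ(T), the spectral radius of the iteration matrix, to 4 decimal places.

no, ρ = 1.2049

Let D = diag(-5.8, -2.5, 6.6, 5.7, 6.7); L, U the strict triangles.
Jacobi T = -D⁻¹(L+U): T[4,2] = -(2.8)/(6.7) = -0.4179; T[4,4] = 0.
  T[0,:] = [+0.0000, -0.6724, +0.1034, +0.5690, +0.2241]
  T[1,:] = [+0.1200, +0.0000, +1.1600, +0.1600, +0.1200]
  T[2,:] = [+0.2576, +0.5909, +0.0000, +0.5909, -0.1364]
  T[3,:] = [+0.2456, -0.4035, +0.6667, +0.0000, +0.2456]
  T[4,:] = [-0.5075, -0.0896, -0.4179, +0.5522, +0.0000]
|eigenvalues of T|: 1.2049, 0.7805, 0.7805, 0.3307, 0.1293.
ρ(T) = max|λ| = 1.2049; 1.2049 > 1: divergent.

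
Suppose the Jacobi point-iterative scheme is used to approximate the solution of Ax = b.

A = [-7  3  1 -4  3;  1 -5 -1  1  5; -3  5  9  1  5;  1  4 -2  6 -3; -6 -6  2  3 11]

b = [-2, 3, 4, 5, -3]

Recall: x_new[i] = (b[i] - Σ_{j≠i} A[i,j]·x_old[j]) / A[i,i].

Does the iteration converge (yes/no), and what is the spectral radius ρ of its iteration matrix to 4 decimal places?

no, ρ = 1.2199

Write A = D+L+U with D = diag(-7, -5, 9, 6, 11).
Jacobi T = -D⁻¹(L+U): T[0,1] = -(3)/(-7) = +0.4286; T[0,0] = 0.
  T[0,:] = [+0.0000, +0.4286, +0.1429, -0.5714, +0.4286]
  T[1,:] = [+0.2000, +0.0000, -0.2000, +0.2000, +1.0000]
  T[2,:] = [+0.3333, -0.5556, +0.0000, -0.1111, -0.5556]
  T[3,:] = [-0.1667, -0.6667, +0.3333, +0.0000, +0.5000]
  T[4,:] = [+0.5455, +0.5455, -0.1818, -0.2727, +0.0000]
eigenvalue magnitudes: 1.2199, 0.8075, 0.4607, 0.4607, 0.3195.
ρ = 1.2199; 1.2199 > 1 ⇒ diverges.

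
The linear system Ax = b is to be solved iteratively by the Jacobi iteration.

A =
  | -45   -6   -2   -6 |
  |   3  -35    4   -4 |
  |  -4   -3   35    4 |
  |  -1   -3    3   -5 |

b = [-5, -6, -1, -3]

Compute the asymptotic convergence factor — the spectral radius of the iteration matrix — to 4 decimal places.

0.2253

Diagonal D = diag(-45, -35, 35, -5); L, U strict lower/upper.
Jacobi T = -D⁻¹(L+U): T[2,1] = -(-3)/(35) = +0.0857; T[2,2] = 0.
  T[0,:] = [+0.0000, -0.1333, -0.0444, -0.1333]
  T[1,:] = [+0.0857, +0.0000, +0.1143, -0.1143]
  T[2,:] = [+0.1143, +0.0857, +0.0000, -0.1143]
  T[3,:] = [-0.2000, -0.6000, +0.6000, +0.0000]
eigenvalue magnitudes: 0.2253, 0.1647, 0.1647, 0.0178.
ρ = 0.2253; 0.2253 < 1, so it converges for any x₀.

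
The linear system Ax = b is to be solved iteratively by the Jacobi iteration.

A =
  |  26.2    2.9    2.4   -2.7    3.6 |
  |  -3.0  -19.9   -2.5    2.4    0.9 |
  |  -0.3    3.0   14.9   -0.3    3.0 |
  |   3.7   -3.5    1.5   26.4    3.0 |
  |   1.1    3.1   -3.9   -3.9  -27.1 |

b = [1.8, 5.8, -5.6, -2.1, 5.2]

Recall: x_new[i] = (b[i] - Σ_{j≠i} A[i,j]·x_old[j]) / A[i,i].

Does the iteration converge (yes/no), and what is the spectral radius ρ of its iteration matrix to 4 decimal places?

yes, ρ = 0.2794

Let D = diag(26.2, -19.9, 14.9, 26.4, -27.1); L, U the strict triangles.
T_J = -D⁻¹(L+U): T[3,2] = -(1.5)/(26.4) = -0.0568; T[3,3] = 0.
  T[0,:] = [+0.0000  -0.1107  -0.0916  +0.1031  -0.1374]
  T[1,:] = [-0.1508  +0.0000  -0.1256  +0.1206  +0.0452]
  T[2,:] = [+0.0201  -0.2013  +0.0000  +0.0201  -0.2013]
  T[3,:] = [-0.1402  +0.1326  -0.0568  +0.0000  -0.1136]
  T[4,:] = [+0.0406  +0.1144  -0.1439  -0.1439  +0.0000]
|eigenvalues of T|: 0.2794, 0.2280, 0.2131, 0.1239, 0.1239.
spectral radius ρ = 0.2794; 0.2794 < 1: convergent.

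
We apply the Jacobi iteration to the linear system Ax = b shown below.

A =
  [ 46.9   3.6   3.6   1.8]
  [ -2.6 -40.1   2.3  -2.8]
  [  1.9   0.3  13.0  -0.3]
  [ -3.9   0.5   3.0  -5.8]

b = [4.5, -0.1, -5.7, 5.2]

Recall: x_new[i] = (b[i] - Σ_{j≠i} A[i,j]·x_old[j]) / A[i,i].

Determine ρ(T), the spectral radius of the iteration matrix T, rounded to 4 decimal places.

Let D = diag(46.9, -40.1, 13, -5.8); L, U the strict triangles.
Jacobi: T = -D⁻¹(L+U), T[3,0] = -(-3.9)/(-5.8) = -0.6724; T[3,3] = 0.
  T[0,:] = [+0.0000 -0.0768 -0.0768 -0.0384]
  T[1,:] = [-0.0648 +0.0000 +0.0574 -0.0698]
  T[2,:] = [-0.1462 -0.0231 +0.0000 +0.0231]
  T[3,:] = [-0.6724 +0.0862 +0.5172 +0.0000]
|λ(T)| sorted: 0.2286, 0.1554, 0.1207, 0.0475.
ρ(T) = max|λ| = 0.2286; 0.2286 < 1, so it converges for any x₀.

0.2286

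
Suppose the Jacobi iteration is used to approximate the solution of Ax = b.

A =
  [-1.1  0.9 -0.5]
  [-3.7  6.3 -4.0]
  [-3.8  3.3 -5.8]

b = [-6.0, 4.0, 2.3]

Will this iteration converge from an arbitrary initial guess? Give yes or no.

no

Diagonal D = diag(-1.1, 6.3, -5.8); L, U strict lower/upper.
Jacobi T = -D⁻¹(L+U): T[1,2] = -(-4)/(6.3) = +0.6349; T[1,1] = 0.
  T[0,:] = [+0.0000  +0.8182  -0.4545]
  T[1,:] = [+0.5873  +0.0000  +0.6349]
  T[2,:] = [-0.6552  +0.5690  +0.0000]
|λ(T)| sorted: 1.2396, 0.6301, 0.6301.
ρ(T) = max|λ| = 1.2396; 1.2396 > 1, so it fails to converge.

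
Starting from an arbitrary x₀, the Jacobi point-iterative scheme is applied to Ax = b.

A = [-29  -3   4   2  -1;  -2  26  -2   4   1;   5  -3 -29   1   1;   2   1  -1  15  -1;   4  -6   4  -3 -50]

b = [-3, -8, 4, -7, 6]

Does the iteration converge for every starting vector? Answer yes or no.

yes

Write A = D+L+U with D = diag(-29, 26, -29, 15, -50).
Jacobi: T = -D⁻¹(L+U), T[1,4] = -(1)/(26) = -0.0385; T[1,1] = 0.
  T[0,:] = [+0.0000  -0.1034  +0.1379  +0.0690  -0.0345]
  T[1,:] = [+0.0769  +0.0000  +0.0769  -0.1538  -0.0385]
  T[2,:] = [+0.1724  -0.1034  +0.0000  +0.0345  +0.0345]
  T[3,:] = [-0.1333  -0.0667  +0.0667  +0.0000  +0.0667]
  T[4,:] = [+0.0800  -0.1200  +0.0800  -0.0600  +0.0000]
eigenvalue magnitudes: 0.1751, 0.1342, 0.1342, 0.0924, 0.0924.
ρ = 0.1751; 0.1751 < 1, so it converges for any x₀.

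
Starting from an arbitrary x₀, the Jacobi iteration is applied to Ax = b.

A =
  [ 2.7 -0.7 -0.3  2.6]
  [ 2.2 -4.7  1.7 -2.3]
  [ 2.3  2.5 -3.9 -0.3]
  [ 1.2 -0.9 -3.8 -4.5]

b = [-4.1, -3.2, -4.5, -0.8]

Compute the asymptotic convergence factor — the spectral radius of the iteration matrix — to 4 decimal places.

1.1696

Split A = D + L + U, D = diag(2.7, -4.7, -3.9, -4.5).
Jacobi: T = -D⁻¹(L+U), T[0,2] = -(-0.3)/(2.7) = +0.1111; T[0,0] = 0.
  T[0,:] = [+0.0000, +0.2593, +0.1111, -0.9630]
  T[1,:] = [+0.4681, +0.0000, +0.3617, -0.4894]
  T[2,:] = [+0.5897, +0.6410, +0.0000, -0.0769]
  T[3,:] = [+0.2667, -0.2000, -0.8444, +0.0000]
|roots of det(T-λI)|: 1.1696, 0.8472, 0.8472, 0.4563.
spectral radius ρ = 1.1696; 1.1696 > 1: divergent.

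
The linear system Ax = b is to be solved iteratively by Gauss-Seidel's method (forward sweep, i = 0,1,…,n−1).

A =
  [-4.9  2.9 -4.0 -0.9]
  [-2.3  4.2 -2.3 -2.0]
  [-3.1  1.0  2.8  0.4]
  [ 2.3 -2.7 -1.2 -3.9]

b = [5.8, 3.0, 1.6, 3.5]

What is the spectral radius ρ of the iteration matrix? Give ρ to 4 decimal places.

Diagonal D = diag(-4.9, 4.2, 2.8, -3.9); L, U strict lower/upper.
T_GS = -(D+L)⁻¹U: row 0 first, T[0,1] = -(2.9)/(-4.9) = +0.5918; later rows by forward substitution.
  T[0,:] = [+0.0000, +0.5918, -0.8163, -0.1837]
  T[1,:] = [+0.0000, +0.3241, +0.1006, +0.3756]
  T[2,:] = [+0.0000, +0.5395, -0.9397, -0.4804]
  T[3,:] = [+0.0000, -0.0413, -0.2619, -0.2206]
moduli |λ_i(T)| = 1.1474, 0.1762, 0.1351, 0.0000.
ρ = 1.1474; 1.1474 > 1, so it fails to converge.

1.1474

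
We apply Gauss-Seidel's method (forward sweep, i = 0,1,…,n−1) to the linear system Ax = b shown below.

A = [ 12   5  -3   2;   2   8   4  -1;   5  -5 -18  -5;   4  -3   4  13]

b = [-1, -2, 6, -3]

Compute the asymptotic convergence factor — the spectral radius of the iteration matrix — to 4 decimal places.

Write A = D+L+U with D = diag(12, 8, -18, 13).
Gauss-Seidel: T = -(D+L)⁻¹U, row 0 first, T[0,2] = -(-3)/(12) = +0.2500; later rows by forward substitution.
  T[0,:] = [+0.0000 -0.4167 +0.2500 -0.1667]
  T[1,:] = [+0.0000 +0.1042 -0.5625 +0.1667]
  T[2,:] = [+0.0000 -0.1447 +0.2257 -0.3704]
  T[3,:] = [+0.0000 +0.1968 -0.2762 +0.2037]
|eigenvalues of T|: 0.7370, 0.1554, 0.1554, 0.0000.
spectral radius ρ = 0.7370; 0.7370 < 1: convergent.

0.7370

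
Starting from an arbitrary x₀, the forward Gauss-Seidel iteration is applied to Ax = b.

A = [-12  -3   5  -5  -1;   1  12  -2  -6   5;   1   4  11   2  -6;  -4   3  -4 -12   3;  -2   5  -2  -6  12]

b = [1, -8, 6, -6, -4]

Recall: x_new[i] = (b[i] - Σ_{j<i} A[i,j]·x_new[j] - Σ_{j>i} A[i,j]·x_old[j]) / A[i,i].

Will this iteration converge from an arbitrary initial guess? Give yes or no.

Split A = D + L + U, D = diag(-12, 12, 11, -12, 12).
GS T = -(D+L)⁻¹U: row 0 first, T[0,2] = -(5)/(-12) = +0.4167; later rows by forward substitution.
  T[0,:] = [+0.0000  -0.2500  +0.4167  -0.4167  -0.0833]
  T[1,:] = [+0.0000  +0.0208  +0.1319  +0.5347  -0.4097]
  T[2,:] = [+0.0000  +0.0152  -0.0859  -0.3384  +0.7020]
  T[3,:] = [+0.0000  +0.0835  -0.0773  +0.3854  -0.0587]
  T[4,:] = [+0.0000  -0.0061  -0.0385  -0.1560  +0.2445]
eigenvalue magnitudes: 0.5672, 0.1016, 0.0740, 0.0740, 0.0000.
ρ = 0.5672; 0.5672 < 1 ⇒ converges.

yes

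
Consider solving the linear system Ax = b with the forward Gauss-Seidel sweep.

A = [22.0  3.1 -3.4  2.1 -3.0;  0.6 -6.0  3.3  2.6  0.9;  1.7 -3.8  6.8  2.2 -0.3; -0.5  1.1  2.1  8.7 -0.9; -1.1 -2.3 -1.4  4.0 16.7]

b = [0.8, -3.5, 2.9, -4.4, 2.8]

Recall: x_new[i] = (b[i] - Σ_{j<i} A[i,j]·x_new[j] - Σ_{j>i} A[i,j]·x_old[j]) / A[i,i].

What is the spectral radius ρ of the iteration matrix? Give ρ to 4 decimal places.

Let D = diag(22, -6, 6.8, 8.7, 16.7); L, U the strict triangles.
Gauss-Seidel: T = -(D+L)⁻¹U, row 0 first, T[0,3] = -(2.1)/(22) = -0.0955; later rows by forward substitution.
  T[0,:] = [+0.0000  -0.1409  +0.1545  -0.0955  +0.1364]
  T[1,:] = [+0.0000  -0.0141  +0.5655  +0.4238  +0.1636]
  T[2,:] = [+0.0000  +0.0274  +0.2774  -0.0628  +0.1015]
  T[3,:] = [+0.0000  -0.0129  -0.1296  -0.0439  +0.0661]
  T[4,:] = [+0.0000  -0.0058  +0.1423  +0.0573  +0.0242]
|λ(T)| sorted: 0.3666, 0.1476, 0.0562, 0.0562, 0.0000.
ρ = 0.3666; 0.3666 < 1: convergent.

0.3666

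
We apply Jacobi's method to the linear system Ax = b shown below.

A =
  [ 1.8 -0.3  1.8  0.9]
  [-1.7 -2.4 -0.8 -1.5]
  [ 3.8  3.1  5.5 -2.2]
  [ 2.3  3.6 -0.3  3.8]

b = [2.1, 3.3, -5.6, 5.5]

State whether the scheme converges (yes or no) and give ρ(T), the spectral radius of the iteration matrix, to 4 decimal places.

Write A = D+L+U with D = diag(1.8, -2.4, 5.5, 3.8).
Jacobi: T = -D⁻¹(L+U), T[2,1] = -(3.1)/(5.5) = -0.5636; T[2,2] = 0.
  T[0,:] = [+0.0000 +0.1667 -1.0000 -0.5000]
  T[1,:] = [-0.7083 +0.0000 -0.3333 -0.6250]
  T[2,:] = [-0.6909 -0.5636 +0.0000 +0.4000]
  T[3,:] = [-0.6053 -0.9474 +0.0789 +0.0000]
eigenvalue magnitudes: 1.2648, 1.0640, 0.6581, 0.4573.
spectral radius ρ = 1.2648; 1.2648 > 1: divergent.

no, ρ = 1.2648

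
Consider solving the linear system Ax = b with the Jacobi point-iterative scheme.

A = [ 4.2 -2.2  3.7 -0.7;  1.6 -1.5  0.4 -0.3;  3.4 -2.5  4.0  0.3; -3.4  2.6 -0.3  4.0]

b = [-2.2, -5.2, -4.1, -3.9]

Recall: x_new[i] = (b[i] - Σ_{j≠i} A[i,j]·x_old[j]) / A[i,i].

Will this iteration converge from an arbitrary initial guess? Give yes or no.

Write A = D+L+U with D = diag(4.2, -1.5, 4, 4).
Jacobi T = -D⁻¹(L+U): T[1,0] = -(1.6)/(-1.5) = +1.0667; T[1,1] = 0.
  T[0,:] = [+0.0000 +0.5238 -0.8810 +0.1667]
  T[1,:] = [+1.0667 +0.0000 +0.2667 -0.2000]
  T[2,:] = [-0.8500 +0.6250 +0.0000 -0.0750]
  T[3,:] = [+0.8500 -0.6500 +0.0750 +0.0000]
|eigenvalues of T|: 1.5140, 0.7857, 0.7857, 0.0421.
ρ(T) = max|λ| = 1.5140; 1.5140 > 1, so it fails to converge.

no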